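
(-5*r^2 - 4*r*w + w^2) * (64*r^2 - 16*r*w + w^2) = -320*r^4 - 176*r^3*w + 123*r^2*w^2 - 20*r*w^3 + w^4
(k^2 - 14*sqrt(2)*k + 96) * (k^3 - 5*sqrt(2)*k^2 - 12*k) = k^5 - 19*sqrt(2)*k^4 + 224*k^3 - 312*sqrt(2)*k^2 - 1152*k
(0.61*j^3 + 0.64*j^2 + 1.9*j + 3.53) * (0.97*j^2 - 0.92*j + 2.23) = 0.5917*j^5 + 0.0596*j^4 + 2.6145*j^3 + 3.1033*j^2 + 0.9894*j + 7.8719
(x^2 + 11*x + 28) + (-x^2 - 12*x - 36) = -x - 8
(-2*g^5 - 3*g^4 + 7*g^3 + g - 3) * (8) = -16*g^5 - 24*g^4 + 56*g^3 + 8*g - 24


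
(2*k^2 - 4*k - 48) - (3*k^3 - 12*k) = -3*k^3 + 2*k^2 + 8*k - 48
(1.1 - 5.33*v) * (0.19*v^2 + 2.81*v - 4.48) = -1.0127*v^3 - 14.7683*v^2 + 26.9694*v - 4.928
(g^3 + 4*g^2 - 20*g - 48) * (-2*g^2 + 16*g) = -2*g^5 + 8*g^4 + 104*g^3 - 224*g^2 - 768*g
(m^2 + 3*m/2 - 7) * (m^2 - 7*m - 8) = m^4 - 11*m^3/2 - 51*m^2/2 + 37*m + 56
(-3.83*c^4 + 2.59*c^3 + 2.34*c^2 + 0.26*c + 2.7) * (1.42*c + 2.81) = -5.4386*c^5 - 7.0845*c^4 + 10.6007*c^3 + 6.9446*c^2 + 4.5646*c + 7.587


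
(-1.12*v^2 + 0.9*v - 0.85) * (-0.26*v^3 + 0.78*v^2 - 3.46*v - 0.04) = 0.2912*v^5 - 1.1076*v^4 + 4.7982*v^3 - 3.7322*v^2 + 2.905*v + 0.034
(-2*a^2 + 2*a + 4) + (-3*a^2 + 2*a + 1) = -5*a^2 + 4*a + 5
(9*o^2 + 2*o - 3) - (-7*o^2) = 16*o^2 + 2*o - 3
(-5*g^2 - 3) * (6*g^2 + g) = -30*g^4 - 5*g^3 - 18*g^2 - 3*g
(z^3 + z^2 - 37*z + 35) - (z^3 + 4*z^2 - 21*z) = -3*z^2 - 16*z + 35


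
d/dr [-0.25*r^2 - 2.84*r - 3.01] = -0.5*r - 2.84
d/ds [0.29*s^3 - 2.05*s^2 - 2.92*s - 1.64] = 0.87*s^2 - 4.1*s - 2.92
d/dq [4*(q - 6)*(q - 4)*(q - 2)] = 12*q^2 - 96*q + 176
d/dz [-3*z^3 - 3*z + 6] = -9*z^2 - 3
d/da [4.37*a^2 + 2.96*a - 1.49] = 8.74*a + 2.96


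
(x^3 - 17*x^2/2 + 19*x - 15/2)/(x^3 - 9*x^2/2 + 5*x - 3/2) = (x - 5)/(x - 1)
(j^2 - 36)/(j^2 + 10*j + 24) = (j - 6)/(j + 4)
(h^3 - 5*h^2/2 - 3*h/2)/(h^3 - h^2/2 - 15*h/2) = (2*h + 1)/(2*h + 5)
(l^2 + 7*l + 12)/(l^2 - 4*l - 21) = (l + 4)/(l - 7)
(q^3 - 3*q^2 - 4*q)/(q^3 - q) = (q - 4)/(q - 1)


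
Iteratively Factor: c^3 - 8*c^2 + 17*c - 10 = (c - 1)*(c^2 - 7*c + 10) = (c - 5)*(c - 1)*(c - 2)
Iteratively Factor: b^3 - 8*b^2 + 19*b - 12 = (b - 4)*(b^2 - 4*b + 3) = (b - 4)*(b - 3)*(b - 1)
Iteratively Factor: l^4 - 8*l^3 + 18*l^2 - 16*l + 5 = (l - 1)*(l^3 - 7*l^2 + 11*l - 5) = (l - 5)*(l - 1)*(l^2 - 2*l + 1) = (l - 5)*(l - 1)^2*(l - 1)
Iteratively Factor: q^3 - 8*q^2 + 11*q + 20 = (q - 4)*(q^2 - 4*q - 5) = (q - 4)*(q + 1)*(q - 5)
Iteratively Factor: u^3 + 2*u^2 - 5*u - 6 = (u + 1)*(u^2 + u - 6) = (u - 2)*(u + 1)*(u + 3)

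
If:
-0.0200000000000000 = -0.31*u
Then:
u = 0.06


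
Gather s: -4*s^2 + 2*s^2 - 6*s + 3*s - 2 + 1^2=-2*s^2 - 3*s - 1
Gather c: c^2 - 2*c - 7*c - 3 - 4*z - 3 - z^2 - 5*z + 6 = c^2 - 9*c - z^2 - 9*z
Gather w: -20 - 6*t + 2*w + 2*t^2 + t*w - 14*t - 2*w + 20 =2*t^2 + t*w - 20*t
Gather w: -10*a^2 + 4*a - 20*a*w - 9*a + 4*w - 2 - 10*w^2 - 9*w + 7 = -10*a^2 - 5*a - 10*w^2 + w*(-20*a - 5) + 5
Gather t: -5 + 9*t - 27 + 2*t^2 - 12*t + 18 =2*t^2 - 3*t - 14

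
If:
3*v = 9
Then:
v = 3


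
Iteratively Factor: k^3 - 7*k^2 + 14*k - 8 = (k - 2)*(k^2 - 5*k + 4) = (k - 4)*(k - 2)*(k - 1)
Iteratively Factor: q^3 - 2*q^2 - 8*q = (q - 4)*(q^2 + 2*q) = q*(q - 4)*(q + 2)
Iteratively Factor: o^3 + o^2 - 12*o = (o - 3)*(o^2 + 4*o) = o*(o - 3)*(o + 4)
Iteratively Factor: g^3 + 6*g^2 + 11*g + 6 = (g + 1)*(g^2 + 5*g + 6) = (g + 1)*(g + 3)*(g + 2)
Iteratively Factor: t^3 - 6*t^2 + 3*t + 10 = (t + 1)*(t^2 - 7*t + 10) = (t - 5)*(t + 1)*(t - 2)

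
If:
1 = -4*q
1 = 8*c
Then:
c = 1/8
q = -1/4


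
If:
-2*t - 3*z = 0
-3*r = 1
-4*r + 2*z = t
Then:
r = -1/3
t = 4/7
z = -8/21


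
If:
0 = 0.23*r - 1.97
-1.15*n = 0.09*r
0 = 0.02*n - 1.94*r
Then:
No Solution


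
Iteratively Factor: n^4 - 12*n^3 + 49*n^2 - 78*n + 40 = (n - 2)*(n^3 - 10*n^2 + 29*n - 20) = (n - 2)*(n - 1)*(n^2 - 9*n + 20) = (n - 5)*(n - 2)*(n - 1)*(n - 4)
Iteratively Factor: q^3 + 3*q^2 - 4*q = (q)*(q^2 + 3*q - 4) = q*(q + 4)*(q - 1)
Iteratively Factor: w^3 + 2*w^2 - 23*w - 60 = (w + 4)*(w^2 - 2*w - 15) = (w - 5)*(w + 4)*(w + 3)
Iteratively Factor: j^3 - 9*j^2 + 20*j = (j - 4)*(j^2 - 5*j) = (j - 5)*(j - 4)*(j)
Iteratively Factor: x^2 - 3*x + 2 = (x - 1)*(x - 2)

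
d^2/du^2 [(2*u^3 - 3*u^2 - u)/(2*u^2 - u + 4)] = 8*(-6*u^3 + 12*u^2 + 30*u - 13)/(8*u^6 - 12*u^5 + 54*u^4 - 49*u^3 + 108*u^2 - 48*u + 64)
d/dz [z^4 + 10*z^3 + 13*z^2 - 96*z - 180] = 4*z^3 + 30*z^2 + 26*z - 96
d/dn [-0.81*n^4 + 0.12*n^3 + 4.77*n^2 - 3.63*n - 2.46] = -3.24*n^3 + 0.36*n^2 + 9.54*n - 3.63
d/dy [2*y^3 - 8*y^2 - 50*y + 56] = 6*y^2 - 16*y - 50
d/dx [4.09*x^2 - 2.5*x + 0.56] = 8.18*x - 2.5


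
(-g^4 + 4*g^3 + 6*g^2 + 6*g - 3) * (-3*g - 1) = 3*g^5 - 11*g^4 - 22*g^3 - 24*g^2 + 3*g + 3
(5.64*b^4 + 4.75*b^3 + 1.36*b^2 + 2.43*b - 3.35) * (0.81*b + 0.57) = 4.5684*b^5 + 7.0623*b^4 + 3.8091*b^3 + 2.7435*b^2 - 1.3284*b - 1.9095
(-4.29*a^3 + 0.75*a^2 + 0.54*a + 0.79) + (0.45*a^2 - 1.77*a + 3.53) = -4.29*a^3 + 1.2*a^2 - 1.23*a + 4.32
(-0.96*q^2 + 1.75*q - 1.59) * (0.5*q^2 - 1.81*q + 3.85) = -0.48*q^4 + 2.6126*q^3 - 7.6585*q^2 + 9.6154*q - 6.1215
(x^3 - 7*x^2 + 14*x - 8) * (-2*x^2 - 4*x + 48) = -2*x^5 + 10*x^4 + 48*x^3 - 376*x^2 + 704*x - 384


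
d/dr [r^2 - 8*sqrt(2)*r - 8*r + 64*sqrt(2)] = 2*r - 8*sqrt(2) - 8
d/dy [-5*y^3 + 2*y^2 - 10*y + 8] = -15*y^2 + 4*y - 10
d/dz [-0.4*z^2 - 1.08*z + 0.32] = -0.8*z - 1.08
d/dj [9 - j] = -1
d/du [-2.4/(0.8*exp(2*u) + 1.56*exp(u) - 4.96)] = (3.84*exp(u) + 3.744)*exp(u)/(0.8*exp(2*u) + 1.56*exp(u) - 4.96)^2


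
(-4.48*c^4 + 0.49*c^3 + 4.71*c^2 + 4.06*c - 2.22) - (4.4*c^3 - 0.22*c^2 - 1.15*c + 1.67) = -4.48*c^4 - 3.91*c^3 + 4.93*c^2 + 5.21*c - 3.89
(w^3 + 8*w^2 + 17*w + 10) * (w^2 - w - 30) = w^5 + 7*w^4 - 21*w^3 - 247*w^2 - 520*w - 300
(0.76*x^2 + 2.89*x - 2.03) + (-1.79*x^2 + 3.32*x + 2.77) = -1.03*x^2 + 6.21*x + 0.74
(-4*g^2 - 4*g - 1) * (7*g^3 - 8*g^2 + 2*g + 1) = -28*g^5 + 4*g^4 + 17*g^3 - 4*g^2 - 6*g - 1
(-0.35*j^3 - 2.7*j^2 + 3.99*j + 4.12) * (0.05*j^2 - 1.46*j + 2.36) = -0.0175*j^5 + 0.376*j^4 + 3.3155*j^3 - 11.9914*j^2 + 3.4012*j + 9.7232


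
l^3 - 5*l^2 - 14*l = l*(l - 7)*(l + 2)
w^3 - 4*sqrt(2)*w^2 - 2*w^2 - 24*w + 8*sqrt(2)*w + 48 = (w - 2)*(w - 6*sqrt(2))*(w + 2*sqrt(2))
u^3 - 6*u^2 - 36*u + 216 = (u - 6)^2*(u + 6)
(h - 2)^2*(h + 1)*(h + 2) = h^4 - h^3 - 6*h^2 + 4*h + 8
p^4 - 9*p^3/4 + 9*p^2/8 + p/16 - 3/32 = (p - 3/2)*(p - 1/2)^2*(p + 1/4)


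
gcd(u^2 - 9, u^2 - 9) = u^2 - 9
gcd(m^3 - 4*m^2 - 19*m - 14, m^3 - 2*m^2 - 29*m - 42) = m^2 - 5*m - 14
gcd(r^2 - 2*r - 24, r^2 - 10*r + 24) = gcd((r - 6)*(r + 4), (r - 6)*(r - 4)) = r - 6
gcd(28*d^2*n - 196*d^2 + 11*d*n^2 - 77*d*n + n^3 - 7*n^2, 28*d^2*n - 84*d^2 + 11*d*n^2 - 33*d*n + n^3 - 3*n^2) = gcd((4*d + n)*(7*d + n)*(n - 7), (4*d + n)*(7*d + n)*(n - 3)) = 28*d^2 + 11*d*n + n^2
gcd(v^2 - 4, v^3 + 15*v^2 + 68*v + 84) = v + 2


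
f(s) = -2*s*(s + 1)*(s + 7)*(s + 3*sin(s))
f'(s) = -2*s*(s + 1)*(s + 7)*(3*cos(s) + 1) - 2*s*(s + 1)*(s + 3*sin(s)) - 2*s*(s + 7)*(s + 3*sin(s)) - 2*(s + 1)*(s + 7)*(s + 3*sin(s)) = -6*s^3*cos(s) - 8*s^3 - 18*s^2*sin(s) - 48*s^2*cos(s) - 48*s^2 - 96*s*sin(s) - 42*s*cos(s) - 28*s - 42*sin(s)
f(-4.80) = 145.38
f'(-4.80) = -103.79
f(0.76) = -58.68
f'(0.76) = -184.02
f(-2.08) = 103.88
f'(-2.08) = -114.79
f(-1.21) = 11.82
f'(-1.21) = -70.07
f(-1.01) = 0.43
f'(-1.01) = -43.63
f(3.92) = -763.90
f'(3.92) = 58.45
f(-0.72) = -6.83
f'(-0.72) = -7.76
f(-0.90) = -3.57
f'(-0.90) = -29.16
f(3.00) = -821.61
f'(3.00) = -88.64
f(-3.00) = 164.32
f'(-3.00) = -1.30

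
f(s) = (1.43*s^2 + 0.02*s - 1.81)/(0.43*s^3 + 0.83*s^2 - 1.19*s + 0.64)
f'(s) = (2.86*s + 0.02)/(0.43*s^3 + 0.83*s^2 - 1.19*s + 0.64) + (-1.29*s^2 - 1.66*s + 1.19)*(1.43*s^2 + 0.02*s - 1.81)/(0.43*s^3 + 0.83*s^2 - 1.19*s + 0.64)^2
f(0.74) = -2.61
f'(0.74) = 10.51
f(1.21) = 0.26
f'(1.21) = 2.36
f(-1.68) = 0.74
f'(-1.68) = -1.54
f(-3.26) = -8.55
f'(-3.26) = -33.06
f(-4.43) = -1.72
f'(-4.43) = -1.07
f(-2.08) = 1.53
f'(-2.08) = -2.60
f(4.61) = 0.52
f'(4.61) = -0.08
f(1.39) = 0.56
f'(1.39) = 1.13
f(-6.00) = -0.90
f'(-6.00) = -0.26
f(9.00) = 0.31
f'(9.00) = -0.03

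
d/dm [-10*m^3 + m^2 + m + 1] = -30*m^2 + 2*m + 1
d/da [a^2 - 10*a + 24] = 2*a - 10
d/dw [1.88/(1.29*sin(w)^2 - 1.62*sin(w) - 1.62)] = (3.0456 - 4.8504*sin(w))*cos(w)/(-1.29*sin(w)^2 + 1.62*sin(w) + 1.62)^2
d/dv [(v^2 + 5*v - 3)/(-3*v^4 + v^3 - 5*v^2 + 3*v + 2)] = (6*v^5 + 44*v^4 - 46*v^3 + 37*v^2 - 26*v + 19)/(9*v^8 - 6*v^7 + 31*v^6 - 28*v^5 + 19*v^4 - 26*v^3 - 11*v^2 + 12*v + 4)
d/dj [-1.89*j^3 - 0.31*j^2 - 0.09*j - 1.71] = -5.67*j^2 - 0.62*j - 0.09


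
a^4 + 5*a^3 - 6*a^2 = a^2*(a - 1)*(a + 6)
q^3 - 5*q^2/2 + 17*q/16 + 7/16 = (q - 7/4)*(q - 1)*(q + 1/4)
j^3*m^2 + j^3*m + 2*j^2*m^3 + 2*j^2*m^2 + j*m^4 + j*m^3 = m*(j + m)^2*(j*m + j)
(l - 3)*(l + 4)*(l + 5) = l^3 + 6*l^2 - 7*l - 60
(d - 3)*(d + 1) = d^2 - 2*d - 3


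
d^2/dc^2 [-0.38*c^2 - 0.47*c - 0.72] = -0.760000000000000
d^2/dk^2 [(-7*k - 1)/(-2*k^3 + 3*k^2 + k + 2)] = 2*(-(7*k + 1)*(-6*k^2 + 6*k + 1)^2 + (-42*k^2 + 42*k - 3*(2*k - 1)*(7*k + 1) + 7)*(-2*k^3 + 3*k^2 + k + 2))/(-2*k^3 + 3*k^2 + k + 2)^3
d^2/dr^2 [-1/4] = 0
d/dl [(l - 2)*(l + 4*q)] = 2*l + 4*q - 2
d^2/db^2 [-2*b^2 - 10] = -4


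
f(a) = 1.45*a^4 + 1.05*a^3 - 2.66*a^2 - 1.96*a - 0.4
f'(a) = 5.8*a^3 + 3.15*a^2 - 5.32*a - 1.96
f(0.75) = -2.46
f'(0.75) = -1.73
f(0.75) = -2.46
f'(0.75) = -1.73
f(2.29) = 33.65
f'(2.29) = 72.03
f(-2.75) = 45.96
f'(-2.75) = -84.13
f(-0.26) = -0.08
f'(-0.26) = -0.47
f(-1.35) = -0.37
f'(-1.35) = -3.31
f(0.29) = -1.16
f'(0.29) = -3.10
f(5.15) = 1082.37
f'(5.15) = 846.41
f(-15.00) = 69293.00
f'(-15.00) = -18788.41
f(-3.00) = 70.64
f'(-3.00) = -114.25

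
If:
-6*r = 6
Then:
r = -1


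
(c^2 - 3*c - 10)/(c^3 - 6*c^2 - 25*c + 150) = (c + 2)/(c^2 - c - 30)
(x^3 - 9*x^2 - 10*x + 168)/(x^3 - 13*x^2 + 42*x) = (x + 4)/x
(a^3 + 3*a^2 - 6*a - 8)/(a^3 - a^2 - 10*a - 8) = (a^2 + 2*a - 8)/(a^2 - 2*a - 8)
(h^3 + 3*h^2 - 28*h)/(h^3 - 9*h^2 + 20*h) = (h + 7)/(h - 5)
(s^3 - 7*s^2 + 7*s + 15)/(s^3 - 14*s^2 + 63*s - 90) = (s + 1)/(s - 6)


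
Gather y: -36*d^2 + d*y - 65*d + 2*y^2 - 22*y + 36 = -36*d^2 - 65*d + 2*y^2 + y*(d - 22) + 36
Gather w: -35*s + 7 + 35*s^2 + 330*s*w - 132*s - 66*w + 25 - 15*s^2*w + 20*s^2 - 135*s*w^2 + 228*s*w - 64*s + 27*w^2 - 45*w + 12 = 55*s^2 - 231*s + w^2*(27 - 135*s) + w*(-15*s^2 + 558*s - 111) + 44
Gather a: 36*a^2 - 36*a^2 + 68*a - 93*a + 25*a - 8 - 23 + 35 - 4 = 0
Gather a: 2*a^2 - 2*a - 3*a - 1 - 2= 2*a^2 - 5*a - 3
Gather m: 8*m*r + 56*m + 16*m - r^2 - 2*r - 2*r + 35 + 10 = m*(8*r + 72) - r^2 - 4*r + 45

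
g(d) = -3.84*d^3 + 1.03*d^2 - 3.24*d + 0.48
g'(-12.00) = -1686.84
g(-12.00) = 6823.20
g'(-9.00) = -954.90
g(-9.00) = 2912.43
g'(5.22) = -306.39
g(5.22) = -534.56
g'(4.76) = -254.45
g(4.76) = -405.75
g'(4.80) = -258.77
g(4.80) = -416.01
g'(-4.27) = -222.08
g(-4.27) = 332.06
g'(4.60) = -237.53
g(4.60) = -366.40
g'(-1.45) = -30.45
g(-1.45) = 19.05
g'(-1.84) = -46.03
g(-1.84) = 33.85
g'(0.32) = -3.76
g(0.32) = -0.58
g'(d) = -11.52*d^2 + 2.06*d - 3.24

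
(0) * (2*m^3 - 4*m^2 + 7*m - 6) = 0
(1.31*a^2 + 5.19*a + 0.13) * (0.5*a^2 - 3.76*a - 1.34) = 0.655*a^4 - 2.3306*a^3 - 21.2048*a^2 - 7.4434*a - 0.1742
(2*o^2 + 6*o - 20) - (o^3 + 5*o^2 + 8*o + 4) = -o^3 - 3*o^2 - 2*o - 24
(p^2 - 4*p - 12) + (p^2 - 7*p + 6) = 2*p^2 - 11*p - 6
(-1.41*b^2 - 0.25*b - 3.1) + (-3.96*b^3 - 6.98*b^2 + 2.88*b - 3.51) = -3.96*b^3 - 8.39*b^2 + 2.63*b - 6.61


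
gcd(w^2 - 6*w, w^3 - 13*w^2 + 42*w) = w^2 - 6*w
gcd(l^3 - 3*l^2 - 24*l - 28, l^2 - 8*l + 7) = l - 7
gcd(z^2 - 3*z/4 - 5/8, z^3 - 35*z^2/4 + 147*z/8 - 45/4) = z - 5/4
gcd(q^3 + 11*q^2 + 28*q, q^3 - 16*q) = q^2 + 4*q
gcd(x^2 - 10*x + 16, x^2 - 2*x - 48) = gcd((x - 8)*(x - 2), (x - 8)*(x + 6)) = x - 8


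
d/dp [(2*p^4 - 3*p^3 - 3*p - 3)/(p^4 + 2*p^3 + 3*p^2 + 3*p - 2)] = (7*p^6 + 12*p^5 + 18*p^4 - 10*p^3 + 45*p^2 + 18*p + 15)/(p^8 + 4*p^7 + 10*p^6 + 18*p^5 + 17*p^4 + 10*p^3 - 3*p^2 - 12*p + 4)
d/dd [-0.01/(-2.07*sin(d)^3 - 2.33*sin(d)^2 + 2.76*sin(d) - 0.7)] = (-0.0621*sin(d)^2 - 0.0466*sin(d) + 0.0276)*cos(d)/(2.07*sin(d)^3 + 2.33*sin(d)^2 - 2.76*sin(d) + 0.7)^2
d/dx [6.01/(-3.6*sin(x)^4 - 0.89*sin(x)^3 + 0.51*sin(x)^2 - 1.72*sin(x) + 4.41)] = (86.544*sin(x)^3 + 16.0467*sin(x)^2 - 6.1302*sin(x) + 10.3372)*cos(x)/(3.6*sin(x)^4 + 0.89*sin(x)^3 - 0.51*sin(x)^2 + 1.72*sin(x) - 4.41)^2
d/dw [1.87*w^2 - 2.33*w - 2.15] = 3.74*w - 2.33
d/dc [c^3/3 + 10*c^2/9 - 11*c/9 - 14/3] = c^2 + 20*c/9 - 11/9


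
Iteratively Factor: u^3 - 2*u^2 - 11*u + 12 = (u + 3)*(u^2 - 5*u + 4) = (u - 4)*(u + 3)*(u - 1)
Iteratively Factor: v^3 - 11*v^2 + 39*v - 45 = (v - 5)*(v^2 - 6*v + 9) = (v - 5)*(v - 3)*(v - 3)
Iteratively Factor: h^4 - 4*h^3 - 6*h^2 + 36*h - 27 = (h - 3)*(h^3 - h^2 - 9*h + 9) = (h - 3)*(h + 3)*(h^2 - 4*h + 3) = (h - 3)*(h - 1)*(h + 3)*(h - 3)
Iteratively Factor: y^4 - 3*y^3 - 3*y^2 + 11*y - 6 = (y + 2)*(y^3 - 5*y^2 + 7*y - 3) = (y - 1)*(y + 2)*(y^2 - 4*y + 3) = (y - 1)^2*(y + 2)*(y - 3)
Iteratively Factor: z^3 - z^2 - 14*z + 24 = (z + 4)*(z^2 - 5*z + 6) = (z - 3)*(z + 4)*(z - 2)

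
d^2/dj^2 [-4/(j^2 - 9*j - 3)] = 8*(-j^2 + 9*j + (2*j - 9)^2 + 3)/(-j^2 + 9*j + 3)^3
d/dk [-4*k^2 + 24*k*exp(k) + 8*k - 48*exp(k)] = 24*k*exp(k) - 8*k - 24*exp(k) + 8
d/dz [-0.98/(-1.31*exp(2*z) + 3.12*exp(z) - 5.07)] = (3.0576 - 2.5676*exp(z))*exp(z)/(1.31*exp(2*z) - 3.12*exp(z) + 5.07)^2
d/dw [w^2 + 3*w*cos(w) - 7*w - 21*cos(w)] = -3*w*sin(w) + 2*w + 21*sin(w) + 3*cos(w) - 7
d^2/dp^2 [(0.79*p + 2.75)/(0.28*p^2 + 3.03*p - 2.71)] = ((0.56*p + 3.03)*(0.79*p + 2.75)*(1.12*p + 6.06) - (1.3272*p + 6.3274)*(0.28*p^2 + 3.03*p - 2.71))/(0.28*p^2 + 3.03*p - 2.71)^3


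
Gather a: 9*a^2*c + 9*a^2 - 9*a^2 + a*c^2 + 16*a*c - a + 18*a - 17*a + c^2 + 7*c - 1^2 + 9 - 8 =9*a^2*c + a*(c^2 + 16*c) + c^2 + 7*c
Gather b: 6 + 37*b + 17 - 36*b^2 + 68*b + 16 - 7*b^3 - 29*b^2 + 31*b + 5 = -7*b^3 - 65*b^2 + 136*b + 44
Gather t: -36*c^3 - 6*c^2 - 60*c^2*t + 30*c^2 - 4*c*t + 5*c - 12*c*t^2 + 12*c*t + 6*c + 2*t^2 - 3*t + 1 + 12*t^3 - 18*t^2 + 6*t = -36*c^3 + 24*c^2 + 11*c + 12*t^3 + t^2*(-12*c - 16) + t*(-60*c^2 + 8*c + 3) + 1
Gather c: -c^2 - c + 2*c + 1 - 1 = -c^2 + c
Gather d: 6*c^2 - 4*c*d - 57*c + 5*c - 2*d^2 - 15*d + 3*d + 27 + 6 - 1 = 6*c^2 - 52*c - 2*d^2 + d*(-4*c - 12) + 32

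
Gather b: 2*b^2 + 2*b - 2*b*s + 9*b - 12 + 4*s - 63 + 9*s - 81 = 2*b^2 + b*(11 - 2*s) + 13*s - 156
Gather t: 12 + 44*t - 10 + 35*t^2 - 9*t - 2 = 35*t^2 + 35*t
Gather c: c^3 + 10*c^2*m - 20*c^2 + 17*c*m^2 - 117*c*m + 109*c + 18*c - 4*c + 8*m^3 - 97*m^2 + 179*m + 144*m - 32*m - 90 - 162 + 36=c^3 + c^2*(10*m - 20) + c*(17*m^2 - 117*m + 123) + 8*m^3 - 97*m^2 + 291*m - 216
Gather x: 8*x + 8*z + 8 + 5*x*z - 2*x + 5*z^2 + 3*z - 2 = x*(5*z + 6) + 5*z^2 + 11*z + 6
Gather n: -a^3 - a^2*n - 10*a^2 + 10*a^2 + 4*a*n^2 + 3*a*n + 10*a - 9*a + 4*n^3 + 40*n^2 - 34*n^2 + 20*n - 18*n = -a^3 + a + 4*n^3 + n^2*(4*a + 6) + n*(-a^2 + 3*a + 2)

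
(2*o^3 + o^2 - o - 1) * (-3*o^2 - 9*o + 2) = -6*o^5 - 21*o^4 - 2*o^3 + 14*o^2 + 7*o - 2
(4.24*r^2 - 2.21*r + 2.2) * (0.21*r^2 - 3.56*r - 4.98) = 0.8904*r^4 - 15.5585*r^3 - 12.7856*r^2 + 3.1738*r - 10.956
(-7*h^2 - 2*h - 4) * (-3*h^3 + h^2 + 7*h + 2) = 21*h^5 - h^4 - 39*h^3 - 32*h^2 - 32*h - 8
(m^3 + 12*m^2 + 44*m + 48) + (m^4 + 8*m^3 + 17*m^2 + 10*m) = m^4 + 9*m^3 + 29*m^2 + 54*m + 48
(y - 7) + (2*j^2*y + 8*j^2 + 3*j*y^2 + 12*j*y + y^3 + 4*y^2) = 2*j^2*y + 8*j^2 + 3*j*y^2 + 12*j*y + y^3 + 4*y^2 + y - 7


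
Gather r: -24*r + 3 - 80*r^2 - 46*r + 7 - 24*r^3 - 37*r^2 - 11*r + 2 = -24*r^3 - 117*r^2 - 81*r + 12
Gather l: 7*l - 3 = 7*l - 3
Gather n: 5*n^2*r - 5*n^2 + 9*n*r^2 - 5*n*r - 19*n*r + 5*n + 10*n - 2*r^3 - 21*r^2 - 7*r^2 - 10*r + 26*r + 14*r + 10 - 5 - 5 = n^2*(5*r - 5) + n*(9*r^2 - 24*r + 15) - 2*r^3 - 28*r^2 + 30*r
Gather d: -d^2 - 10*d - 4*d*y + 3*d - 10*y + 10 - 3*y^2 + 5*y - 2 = -d^2 + d*(-4*y - 7) - 3*y^2 - 5*y + 8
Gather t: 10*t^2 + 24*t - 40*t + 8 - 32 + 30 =10*t^2 - 16*t + 6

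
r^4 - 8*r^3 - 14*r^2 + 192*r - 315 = (r - 7)*(r - 3)^2*(r + 5)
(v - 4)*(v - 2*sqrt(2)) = v^2 - 4*v - 2*sqrt(2)*v + 8*sqrt(2)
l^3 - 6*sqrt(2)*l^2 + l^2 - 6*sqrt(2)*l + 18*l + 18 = (l + 1)*(l - 3*sqrt(2))^2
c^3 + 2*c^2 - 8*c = c*(c - 2)*(c + 4)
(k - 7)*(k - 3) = k^2 - 10*k + 21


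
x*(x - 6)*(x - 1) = x^3 - 7*x^2 + 6*x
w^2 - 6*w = w*(w - 6)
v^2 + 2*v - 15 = (v - 3)*(v + 5)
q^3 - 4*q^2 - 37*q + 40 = (q - 8)*(q - 1)*(q + 5)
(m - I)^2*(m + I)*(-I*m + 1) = -I*m^4 - 2*I*m^2 - I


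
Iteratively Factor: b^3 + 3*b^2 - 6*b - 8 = (b + 4)*(b^2 - b - 2) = (b - 2)*(b + 4)*(b + 1)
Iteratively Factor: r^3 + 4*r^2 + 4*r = (r)*(r^2 + 4*r + 4) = r*(r + 2)*(r + 2)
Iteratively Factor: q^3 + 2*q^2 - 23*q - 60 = (q + 3)*(q^2 - q - 20) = (q - 5)*(q + 3)*(q + 4)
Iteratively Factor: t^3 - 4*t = (t - 2)*(t^2 + 2*t) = t*(t - 2)*(t + 2)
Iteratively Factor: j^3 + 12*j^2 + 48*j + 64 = (j + 4)*(j^2 + 8*j + 16) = (j + 4)^2*(j + 4)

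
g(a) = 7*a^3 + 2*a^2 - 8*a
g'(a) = 21*a^2 + 4*a - 8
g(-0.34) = 2.68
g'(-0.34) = -6.93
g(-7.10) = -2347.76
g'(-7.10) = 1022.21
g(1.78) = 31.58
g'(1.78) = 65.66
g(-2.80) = -115.58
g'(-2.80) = 145.44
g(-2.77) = -111.27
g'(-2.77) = 142.05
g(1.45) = 13.95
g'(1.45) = 41.95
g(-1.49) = -6.80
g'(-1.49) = 32.66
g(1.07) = 2.31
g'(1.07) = 20.32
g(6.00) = 1536.00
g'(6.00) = 772.00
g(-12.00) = -11712.00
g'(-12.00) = 2968.00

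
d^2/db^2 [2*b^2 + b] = 4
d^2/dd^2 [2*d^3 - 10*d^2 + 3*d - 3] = 12*d - 20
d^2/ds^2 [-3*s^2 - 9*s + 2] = -6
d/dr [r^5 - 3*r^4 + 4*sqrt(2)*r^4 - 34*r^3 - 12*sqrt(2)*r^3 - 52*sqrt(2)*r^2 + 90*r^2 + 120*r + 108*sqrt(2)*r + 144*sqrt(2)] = 5*r^4 - 12*r^3 + 16*sqrt(2)*r^3 - 102*r^2 - 36*sqrt(2)*r^2 - 104*sqrt(2)*r + 180*r + 120 + 108*sqrt(2)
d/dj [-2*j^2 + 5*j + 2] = 5 - 4*j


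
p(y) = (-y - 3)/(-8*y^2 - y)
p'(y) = (-y - 3)*(16*y + 1)/(-8*y^2 - y)^2 - 1/(-8*y^2 - y) = (y*(8*y + 1) - (y + 3)*(16*y + 1))/(y^2*(8*y + 1)^2)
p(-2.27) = 0.02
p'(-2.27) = 0.04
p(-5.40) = -0.01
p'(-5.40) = 0.00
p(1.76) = 0.18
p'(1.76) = -0.16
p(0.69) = 0.82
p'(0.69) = -1.97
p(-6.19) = -0.01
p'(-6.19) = -0.00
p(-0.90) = 0.38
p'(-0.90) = 1.08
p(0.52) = 1.31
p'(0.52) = -4.18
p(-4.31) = -0.01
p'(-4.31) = 0.00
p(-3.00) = 0.00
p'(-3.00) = 0.01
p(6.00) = 0.03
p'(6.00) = -0.00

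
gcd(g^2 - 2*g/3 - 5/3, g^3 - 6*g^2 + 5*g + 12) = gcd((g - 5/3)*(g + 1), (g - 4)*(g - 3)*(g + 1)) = g + 1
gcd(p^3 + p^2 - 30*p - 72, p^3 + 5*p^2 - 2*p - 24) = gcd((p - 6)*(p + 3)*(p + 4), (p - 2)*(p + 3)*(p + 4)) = p^2 + 7*p + 12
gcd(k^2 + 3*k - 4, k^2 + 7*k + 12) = k + 4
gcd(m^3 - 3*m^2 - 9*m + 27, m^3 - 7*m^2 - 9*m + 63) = m^2 - 9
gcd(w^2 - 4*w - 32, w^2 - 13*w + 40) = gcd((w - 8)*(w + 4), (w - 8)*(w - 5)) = w - 8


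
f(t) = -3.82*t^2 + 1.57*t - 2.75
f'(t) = 1.57 - 7.64*t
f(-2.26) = -25.81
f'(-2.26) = 18.84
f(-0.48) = -4.38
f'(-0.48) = 5.24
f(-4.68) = -93.76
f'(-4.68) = 37.33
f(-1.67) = -16.03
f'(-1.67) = 14.33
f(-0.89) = -7.17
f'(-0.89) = 8.37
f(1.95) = -14.21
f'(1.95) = -13.33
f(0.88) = -4.33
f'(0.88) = -5.15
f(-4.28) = -79.45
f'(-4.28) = 34.27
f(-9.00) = -326.30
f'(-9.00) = 70.33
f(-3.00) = -41.84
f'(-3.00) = 24.49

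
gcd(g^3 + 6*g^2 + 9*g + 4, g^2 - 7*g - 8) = g + 1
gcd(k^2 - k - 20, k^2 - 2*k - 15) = k - 5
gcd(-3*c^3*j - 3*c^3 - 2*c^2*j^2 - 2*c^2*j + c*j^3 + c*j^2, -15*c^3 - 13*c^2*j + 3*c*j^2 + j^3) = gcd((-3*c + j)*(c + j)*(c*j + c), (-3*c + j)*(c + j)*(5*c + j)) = 3*c^2 + 2*c*j - j^2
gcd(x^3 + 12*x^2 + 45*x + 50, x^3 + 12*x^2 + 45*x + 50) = x^3 + 12*x^2 + 45*x + 50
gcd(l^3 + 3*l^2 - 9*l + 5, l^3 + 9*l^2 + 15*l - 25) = l^2 + 4*l - 5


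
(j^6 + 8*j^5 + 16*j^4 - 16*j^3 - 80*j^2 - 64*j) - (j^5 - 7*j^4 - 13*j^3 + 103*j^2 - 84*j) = j^6 + 7*j^5 + 23*j^4 - 3*j^3 - 183*j^2 + 20*j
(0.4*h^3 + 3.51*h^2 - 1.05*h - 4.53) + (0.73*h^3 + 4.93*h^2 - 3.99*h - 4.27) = 1.13*h^3 + 8.44*h^2 - 5.04*h - 8.8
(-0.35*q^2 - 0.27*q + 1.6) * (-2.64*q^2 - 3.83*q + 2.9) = 0.924*q^4 + 2.0533*q^3 - 4.2049*q^2 - 6.911*q + 4.64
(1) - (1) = 0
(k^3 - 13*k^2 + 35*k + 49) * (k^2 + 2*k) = k^5 - 11*k^4 + 9*k^3 + 119*k^2 + 98*k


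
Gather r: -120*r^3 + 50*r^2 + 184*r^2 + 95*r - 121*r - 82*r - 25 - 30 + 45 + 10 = -120*r^3 + 234*r^2 - 108*r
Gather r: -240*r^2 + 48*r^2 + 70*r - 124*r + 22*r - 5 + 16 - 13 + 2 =-192*r^2 - 32*r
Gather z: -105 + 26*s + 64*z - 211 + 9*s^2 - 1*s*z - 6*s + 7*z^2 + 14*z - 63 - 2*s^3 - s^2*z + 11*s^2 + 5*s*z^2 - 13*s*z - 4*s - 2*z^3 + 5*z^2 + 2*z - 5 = -2*s^3 + 20*s^2 + 16*s - 2*z^3 + z^2*(5*s + 12) + z*(-s^2 - 14*s + 80) - 384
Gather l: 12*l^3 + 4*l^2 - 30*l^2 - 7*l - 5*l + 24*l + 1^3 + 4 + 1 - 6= 12*l^3 - 26*l^2 + 12*l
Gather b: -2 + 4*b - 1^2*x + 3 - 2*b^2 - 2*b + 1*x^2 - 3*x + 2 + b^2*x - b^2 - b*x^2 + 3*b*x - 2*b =b^2*(x - 3) + b*(-x^2 + 3*x) + x^2 - 4*x + 3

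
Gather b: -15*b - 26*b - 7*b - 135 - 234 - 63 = -48*b - 432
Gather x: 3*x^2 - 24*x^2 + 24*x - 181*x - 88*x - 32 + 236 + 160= -21*x^2 - 245*x + 364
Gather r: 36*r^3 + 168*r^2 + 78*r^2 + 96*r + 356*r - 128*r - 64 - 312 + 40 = 36*r^3 + 246*r^2 + 324*r - 336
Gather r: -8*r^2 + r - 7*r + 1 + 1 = -8*r^2 - 6*r + 2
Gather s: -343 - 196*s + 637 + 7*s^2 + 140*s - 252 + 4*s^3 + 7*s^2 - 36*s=4*s^3 + 14*s^2 - 92*s + 42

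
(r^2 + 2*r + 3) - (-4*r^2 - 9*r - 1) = 5*r^2 + 11*r + 4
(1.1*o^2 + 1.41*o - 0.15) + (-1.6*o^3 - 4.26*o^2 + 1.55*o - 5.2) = -1.6*o^3 - 3.16*o^2 + 2.96*o - 5.35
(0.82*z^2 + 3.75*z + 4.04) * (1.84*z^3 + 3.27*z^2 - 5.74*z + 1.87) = 1.5088*z^5 + 9.5814*z^4 + 14.9893*z^3 - 6.7808*z^2 - 16.1771*z + 7.5548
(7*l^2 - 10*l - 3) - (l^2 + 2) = 6*l^2 - 10*l - 5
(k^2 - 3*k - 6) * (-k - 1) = -k^3 + 2*k^2 + 9*k + 6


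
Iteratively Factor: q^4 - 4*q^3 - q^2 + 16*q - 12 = (q - 3)*(q^3 - q^2 - 4*q + 4) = (q - 3)*(q + 2)*(q^2 - 3*q + 2) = (q - 3)*(q - 2)*(q + 2)*(q - 1)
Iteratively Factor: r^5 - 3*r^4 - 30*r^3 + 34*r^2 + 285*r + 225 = (r + 1)*(r^4 - 4*r^3 - 26*r^2 + 60*r + 225) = (r + 1)*(r + 3)*(r^3 - 7*r^2 - 5*r + 75) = (r - 5)*(r + 1)*(r + 3)*(r^2 - 2*r - 15) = (r - 5)*(r + 1)*(r + 3)^2*(r - 5)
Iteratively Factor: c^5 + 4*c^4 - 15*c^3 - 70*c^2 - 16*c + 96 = (c + 4)*(c^4 - 15*c^2 - 10*c + 24) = (c - 4)*(c + 4)*(c^3 + 4*c^2 + c - 6) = (c - 4)*(c - 1)*(c + 4)*(c^2 + 5*c + 6) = (c - 4)*(c - 1)*(c + 3)*(c + 4)*(c + 2)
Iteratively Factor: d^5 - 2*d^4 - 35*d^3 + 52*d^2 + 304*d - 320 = (d + 4)*(d^4 - 6*d^3 - 11*d^2 + 96*d - 80) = (d - 5)*(d + 4)*(d^3 - d^2 - 16*d + 16) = (d - 5)*(d + 4)^2*(d^2 - 5*d + 4) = (d - 5)*(d - 1)*(d + 4)^2*(d - 4)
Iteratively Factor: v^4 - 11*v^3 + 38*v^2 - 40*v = (v - 5)*(v^3 - 6*v^2 + 8*v) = (v - 5)*(v - 4)*(v^2 - 2*v) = v*(v - 5)*(v - 4)*(v - 2)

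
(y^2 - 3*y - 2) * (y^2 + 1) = y^4 - 3*y^3 - y^2 - 3*y - 2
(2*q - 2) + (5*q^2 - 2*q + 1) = 5*q^2 - 1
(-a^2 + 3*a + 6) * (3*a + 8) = -3*a^3 + a^2 + 42*a + 48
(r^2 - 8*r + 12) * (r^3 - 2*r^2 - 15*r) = r^5 - 10*r^4 + 13*r^3 + 96*r^2 - 180*r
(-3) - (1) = -4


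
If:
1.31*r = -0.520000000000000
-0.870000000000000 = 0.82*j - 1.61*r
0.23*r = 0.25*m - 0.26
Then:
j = -1.84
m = 0.67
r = -0.40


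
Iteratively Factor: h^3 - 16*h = (h)*(h^2 - 16) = h*(h - 4)*(h + 4)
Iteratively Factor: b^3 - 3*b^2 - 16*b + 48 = (b - 4)*(b^2 + b - 12) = (b - 4)*(b - 3)*(b + 4)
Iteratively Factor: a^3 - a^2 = (a)*(a^2 - a) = a^2*(a - 1)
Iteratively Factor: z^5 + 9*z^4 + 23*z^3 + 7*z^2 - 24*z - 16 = (z + 1)*(z^4 + 8*z^3 + 15*z^2 - 8*z - 16) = (z + 1)*(z + 4)*(z^3 + 4*z^2 - z - 4) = (z + 1)^2*(z + 4)*(z^2 + 3*z - 4) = (z - 1)*(z + 1)^2*(z + 4)*(z + 4)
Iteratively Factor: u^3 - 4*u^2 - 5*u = (u - 5)*(u^2 + u) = u*(u - 5)*(u + 1)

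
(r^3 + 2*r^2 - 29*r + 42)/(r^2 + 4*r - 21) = r - 2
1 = 1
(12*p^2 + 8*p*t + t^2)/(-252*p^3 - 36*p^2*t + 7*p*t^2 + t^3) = (-2*p - t)/(42*p^2 - p*t - t^2)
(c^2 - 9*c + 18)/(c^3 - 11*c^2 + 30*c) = (c - 3)/(c*(c - 5))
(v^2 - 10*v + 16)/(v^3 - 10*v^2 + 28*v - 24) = (v - 8)/(v^2 - 8*v + 12)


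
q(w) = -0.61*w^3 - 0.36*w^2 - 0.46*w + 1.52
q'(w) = -1.83*w^2 - 0.72*w - 0.46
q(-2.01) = 5.94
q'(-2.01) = -6.41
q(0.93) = 0.29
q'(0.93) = -2.71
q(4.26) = -54.13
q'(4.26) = -36.74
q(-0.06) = 1.55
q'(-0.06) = -0.42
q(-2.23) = 7.52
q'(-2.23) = -7.95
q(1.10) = -0.23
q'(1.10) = -3.47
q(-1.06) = 2.33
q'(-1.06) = -1.75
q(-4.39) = 48.21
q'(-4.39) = -32.57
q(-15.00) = 1986.17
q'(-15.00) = -401.41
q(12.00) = -1109.92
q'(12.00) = -272.62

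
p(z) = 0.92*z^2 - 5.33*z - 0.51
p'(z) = 1.84*z - 5.33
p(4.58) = -5.62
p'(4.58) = 3.10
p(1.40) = -6.17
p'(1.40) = -2.75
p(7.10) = 8.02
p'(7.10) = 7.73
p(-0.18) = 0.48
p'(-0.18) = -5.66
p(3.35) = -8.04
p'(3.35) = 0.83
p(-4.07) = 36.42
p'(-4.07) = -12.82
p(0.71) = -3.83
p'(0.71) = -4.02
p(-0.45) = 2.07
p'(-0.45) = -6.16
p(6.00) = 0.63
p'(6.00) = 5.71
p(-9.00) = 121.98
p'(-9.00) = -21.89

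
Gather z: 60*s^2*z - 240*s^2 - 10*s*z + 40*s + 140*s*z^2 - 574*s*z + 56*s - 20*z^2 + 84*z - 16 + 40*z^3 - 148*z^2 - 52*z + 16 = -240*s^2 + 96*s + 40*z^3 + z^2*(140*s - 168) + z*(60*s^2 - 584*s + 32)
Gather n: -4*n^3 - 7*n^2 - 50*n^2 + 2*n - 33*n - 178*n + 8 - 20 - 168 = -4*n^3 - 57*n^2 - 209*n - 180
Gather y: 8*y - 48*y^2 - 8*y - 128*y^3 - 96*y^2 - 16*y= -128*y^3 - 144*y^2 - 16*y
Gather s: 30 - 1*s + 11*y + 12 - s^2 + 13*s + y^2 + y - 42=-s^2 + 12*s + y^2 + 12*y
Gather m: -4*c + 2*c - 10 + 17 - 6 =1 - 2*c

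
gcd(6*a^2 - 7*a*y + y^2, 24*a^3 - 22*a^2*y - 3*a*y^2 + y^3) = 6*a^2 - 7*a*y + y^2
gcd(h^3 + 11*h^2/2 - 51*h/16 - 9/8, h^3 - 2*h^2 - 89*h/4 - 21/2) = 1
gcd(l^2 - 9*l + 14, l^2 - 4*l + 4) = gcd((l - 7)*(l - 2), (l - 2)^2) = l - 2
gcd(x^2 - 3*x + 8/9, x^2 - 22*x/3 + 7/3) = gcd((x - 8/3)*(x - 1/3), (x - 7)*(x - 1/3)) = x - 1/3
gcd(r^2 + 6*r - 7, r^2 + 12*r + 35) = r + 7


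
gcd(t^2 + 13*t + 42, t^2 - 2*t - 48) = t + 6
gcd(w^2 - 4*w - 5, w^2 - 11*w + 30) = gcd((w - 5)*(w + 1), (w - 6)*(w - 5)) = w - 5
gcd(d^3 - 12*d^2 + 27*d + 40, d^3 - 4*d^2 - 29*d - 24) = d^2 - 7*d - 8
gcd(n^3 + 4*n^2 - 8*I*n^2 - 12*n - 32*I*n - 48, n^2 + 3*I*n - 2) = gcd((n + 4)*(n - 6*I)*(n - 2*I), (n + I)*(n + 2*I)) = 1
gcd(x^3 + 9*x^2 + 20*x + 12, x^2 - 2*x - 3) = x + 1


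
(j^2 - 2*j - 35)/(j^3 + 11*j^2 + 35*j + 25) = (j - 7)/(j^2 + 6*j + 5)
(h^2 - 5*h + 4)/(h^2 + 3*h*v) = (h^2 - 5*h + 4)/(h*(h + 3*v))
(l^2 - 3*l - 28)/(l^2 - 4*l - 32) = (l - 7)/(l - 8)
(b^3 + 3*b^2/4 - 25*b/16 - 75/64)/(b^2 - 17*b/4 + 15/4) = (b^2 + 2*b + 15/16)/(b - 3)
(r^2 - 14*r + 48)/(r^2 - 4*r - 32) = (r - 6)/(r + 4)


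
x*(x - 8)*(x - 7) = x^3 - 15*x^2 + 56*x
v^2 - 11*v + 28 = (v - 7)*(v - 4)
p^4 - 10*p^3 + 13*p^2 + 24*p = p*(p - 8)*(p - 3)*(p + 1)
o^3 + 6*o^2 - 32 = (o - 2)*(o + 4)^2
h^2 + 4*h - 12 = (h - 2)*(h + 6)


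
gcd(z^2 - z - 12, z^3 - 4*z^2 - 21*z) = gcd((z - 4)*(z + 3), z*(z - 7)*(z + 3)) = z + 3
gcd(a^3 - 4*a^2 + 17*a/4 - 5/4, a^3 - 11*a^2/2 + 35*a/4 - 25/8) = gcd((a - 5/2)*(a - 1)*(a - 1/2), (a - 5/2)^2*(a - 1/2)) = a^2 - 3*a + 5/4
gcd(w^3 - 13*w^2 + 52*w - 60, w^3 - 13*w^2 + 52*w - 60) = w^3 - 13*w^2 + 52*w - 60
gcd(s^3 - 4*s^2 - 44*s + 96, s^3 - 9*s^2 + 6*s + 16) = s^2 - 10*s + 16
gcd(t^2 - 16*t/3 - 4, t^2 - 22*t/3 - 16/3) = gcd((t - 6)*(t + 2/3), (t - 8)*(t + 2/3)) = t + 2/3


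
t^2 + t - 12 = (t - 3)*(t + 4)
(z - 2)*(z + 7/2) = z^2 + 3*z/2 - 7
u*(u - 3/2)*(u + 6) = u^3 + 9*u^2/2 - 9*u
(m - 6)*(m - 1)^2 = m^3 - 8*m^2 + 13*m - 6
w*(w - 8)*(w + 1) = w^3 - 7*w^2 - 8*w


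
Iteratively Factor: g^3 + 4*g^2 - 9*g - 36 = (g + 3)*(g^2 + g - 12) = (g + 3)*(g + 4)*(g - 3)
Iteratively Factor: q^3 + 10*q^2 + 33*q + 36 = (q + 3)*(q^2 + 7*q + 12) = (q + 3)*(q + 4)*(q + 3)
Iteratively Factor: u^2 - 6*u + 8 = (u - 4)*(u - 2)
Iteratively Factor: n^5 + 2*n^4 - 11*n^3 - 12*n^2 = (n)*(n^4 + 2*n^3 - 11*n^2 - 12*n) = n*(n + 4)*(n^3 - 2*n^2 - 3*n) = n*(n - 3)*(n + 4)*(n^2 + n) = n*(n - 3)*(n + 1)*(n + 4)*(n)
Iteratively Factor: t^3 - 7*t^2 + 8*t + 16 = (t - 4)*(t^2 - 3*t - 4) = (t - 4)*(t + 1)*(t - 4)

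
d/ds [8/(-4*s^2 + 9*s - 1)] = 8*(8*s - 9)/(4*s^2 - 9*s + 1)^2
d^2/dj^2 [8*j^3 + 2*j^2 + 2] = 48*j + 4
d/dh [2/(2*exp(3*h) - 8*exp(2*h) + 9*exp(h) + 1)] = (-12*exp(2*h) + 32*exp(h) - 18)*exp(h)/(2*exp(3*h) - 8*exp(2*h) + 9*exp(h) + 1)^2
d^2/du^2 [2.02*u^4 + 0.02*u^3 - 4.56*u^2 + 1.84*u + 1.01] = 24.24*u^2 + 0.12*u - 9.12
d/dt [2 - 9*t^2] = -18*t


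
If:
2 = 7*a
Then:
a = 2/7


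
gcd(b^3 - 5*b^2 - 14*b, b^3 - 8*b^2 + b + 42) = b^2 - 5*b - 14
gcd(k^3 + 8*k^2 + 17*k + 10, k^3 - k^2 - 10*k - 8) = k^2 + 3*k + 2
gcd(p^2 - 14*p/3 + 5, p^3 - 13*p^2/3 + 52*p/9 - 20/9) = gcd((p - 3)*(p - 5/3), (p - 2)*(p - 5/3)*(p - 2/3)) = p - 5/3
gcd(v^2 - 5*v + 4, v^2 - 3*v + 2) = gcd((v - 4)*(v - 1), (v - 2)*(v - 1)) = v - 1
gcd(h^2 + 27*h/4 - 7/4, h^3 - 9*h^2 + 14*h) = 1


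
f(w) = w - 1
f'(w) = 1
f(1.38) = 0.38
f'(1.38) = 1.00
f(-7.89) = -8.89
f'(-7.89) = 1.00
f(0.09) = -0.91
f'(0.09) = 1.00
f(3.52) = 2.52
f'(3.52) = 1.00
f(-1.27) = -2.27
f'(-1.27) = 1.00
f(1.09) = 0.09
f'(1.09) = 1.00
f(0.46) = -0.54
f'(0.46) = 1.00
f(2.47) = 1.47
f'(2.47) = 1.00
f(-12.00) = -13.00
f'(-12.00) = 1.00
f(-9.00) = -10.00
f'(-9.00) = 1.00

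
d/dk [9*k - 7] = 9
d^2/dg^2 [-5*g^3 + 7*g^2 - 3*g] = 14 - 30*g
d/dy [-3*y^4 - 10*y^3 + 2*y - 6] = -12*y^3 - 30*y^2 + 2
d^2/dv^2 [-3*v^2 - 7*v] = -6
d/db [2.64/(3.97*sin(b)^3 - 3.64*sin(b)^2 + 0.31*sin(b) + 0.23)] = (-31.4424*sin(b)^2 + 19.2192*sin(b) - 0.8184)*cos(b)/(3.97*sin(b)^3 - 3.64*sin(b)^2 + 0.31*sin(b) + 0.23)^2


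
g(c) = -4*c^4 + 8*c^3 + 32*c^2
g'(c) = -16*c^3 + 24*c^2 + 64*c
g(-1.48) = 24.97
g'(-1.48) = 9.72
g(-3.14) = -321.01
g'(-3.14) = 531.02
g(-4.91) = -2500.31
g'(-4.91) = 2158.29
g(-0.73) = 12.80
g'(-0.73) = -27.71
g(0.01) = 0.00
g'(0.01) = 0.64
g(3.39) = 151.14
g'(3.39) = -130.56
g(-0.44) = 5.36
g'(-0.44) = -22.15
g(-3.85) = -861.04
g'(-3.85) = 1022.41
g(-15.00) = -222300.00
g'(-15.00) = 58440.00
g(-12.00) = -92160.00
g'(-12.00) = 30336.00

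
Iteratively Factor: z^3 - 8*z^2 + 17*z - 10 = (z - 5)*(z^2 - 3*z + 2) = (z - 5)*(z - 1)*(z - 2)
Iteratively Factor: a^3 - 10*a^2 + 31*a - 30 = (a - 5)*(a^2 - 5*a + 6) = (a - 5)*(a - 2)*(a - 3)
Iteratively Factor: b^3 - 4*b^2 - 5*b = (b)*(b^2 - 4*b - 5) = b*(b + 1)*(b - 5)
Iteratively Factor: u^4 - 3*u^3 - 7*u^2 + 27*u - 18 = (u - 2)*(u^3 - u^2 - 9*u + 9) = (u - 3)*(u - 2)*(u^2 + 2*u - 3) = (u - 3)*(u - 2)*(u + 3)*(u - 1)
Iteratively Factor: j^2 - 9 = (j + 3)*(j - 3)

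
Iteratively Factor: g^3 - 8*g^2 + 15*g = (g - 3)*(g^2 - 5*g) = (g - 5)*(g - 3)*(g)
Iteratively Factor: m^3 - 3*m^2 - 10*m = (m)*(m^2 - 3*m - 10) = m*(m - 5)*(m + 2)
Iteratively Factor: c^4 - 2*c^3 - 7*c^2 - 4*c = (c + 1)*(c^3 - 3*c^2 - 4*c) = (c - 4)*(c + 1)*(c^2 + c) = (c - 4)*(c + 1)^2*(c)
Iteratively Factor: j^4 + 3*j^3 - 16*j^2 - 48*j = (j - 4)*(j^3 + 7*j^2 + 12*j) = (j - 4)*(j + 4)*(j^2 + 3*j) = j*(j - 4)*(j + 4)*(j + 3)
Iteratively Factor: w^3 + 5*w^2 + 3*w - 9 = (w + 3)*(w^2 + 2*w - 3) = (w + 3)^2*(w - 1)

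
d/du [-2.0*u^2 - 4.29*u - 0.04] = -4.0*u - 4.29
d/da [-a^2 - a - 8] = -2*a - 1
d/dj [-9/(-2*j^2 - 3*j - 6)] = 9*(-4*j - 3)/(2*j^2 + 3*j + 6)^2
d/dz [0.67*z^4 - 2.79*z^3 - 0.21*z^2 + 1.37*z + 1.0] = 2.68*z^3 - 8.37*z^2 - 0.42*z + 1.37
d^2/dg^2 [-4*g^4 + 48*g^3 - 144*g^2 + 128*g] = -48*g^2 + 288*g - 288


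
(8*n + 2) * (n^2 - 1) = 8*n^3 + 2*n^2 - 8*n - 2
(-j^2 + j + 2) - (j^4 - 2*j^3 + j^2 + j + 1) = -j^4 + 2*j^3 - 2*j^2 + 1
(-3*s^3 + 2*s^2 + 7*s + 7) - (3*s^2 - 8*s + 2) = -3*s^3 - s^2 + 15*s + 5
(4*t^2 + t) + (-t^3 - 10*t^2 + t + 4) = -t^3 - 6*t^2 + 2*t + 4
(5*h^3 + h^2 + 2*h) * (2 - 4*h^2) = -20*h^5 - 4*h^4 + 2*h^3 + 2*h^2 + 4*h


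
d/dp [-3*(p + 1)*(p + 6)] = -6*p - 21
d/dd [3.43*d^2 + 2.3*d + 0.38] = 6.86*d + 2.3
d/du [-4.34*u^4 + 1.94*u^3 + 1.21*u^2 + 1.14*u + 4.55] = -17.36*u^3 + 5.82*u^2 + 2.42*u + 1.14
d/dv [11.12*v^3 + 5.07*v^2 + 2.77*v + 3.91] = 33.36*v^2 + 10.14*v + 2.77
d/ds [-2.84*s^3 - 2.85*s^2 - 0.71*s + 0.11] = -8.52*s^2 - 5.7*s - 0.71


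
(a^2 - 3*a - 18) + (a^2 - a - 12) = 2*a^2 - 4*a - 30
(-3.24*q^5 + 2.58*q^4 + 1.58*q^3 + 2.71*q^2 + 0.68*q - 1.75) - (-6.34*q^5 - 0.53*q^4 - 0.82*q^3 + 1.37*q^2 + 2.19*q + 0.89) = 3.1*q^5 + 3.11*q^4 + 2.4*q^3 + 1.34*q^2 - 1.51*q - 2.64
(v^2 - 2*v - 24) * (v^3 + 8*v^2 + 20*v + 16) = v^5 + 6*v^4 - 20*v^3 - 216*v^2 - 512*v - 384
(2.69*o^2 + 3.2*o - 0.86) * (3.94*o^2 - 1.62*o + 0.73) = 10.5986*o^4 + 8.2502*o^3 - 6.6087*o^2 + 3.7292*o - 0.6278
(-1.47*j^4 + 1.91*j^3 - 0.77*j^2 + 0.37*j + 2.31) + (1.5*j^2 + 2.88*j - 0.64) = -1.47*j^4 + 1.91*j^3 + 0.73*j^2 + 3.25*j + 1.67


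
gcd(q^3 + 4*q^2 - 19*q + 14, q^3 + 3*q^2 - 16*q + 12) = q^2 - 3*q + 2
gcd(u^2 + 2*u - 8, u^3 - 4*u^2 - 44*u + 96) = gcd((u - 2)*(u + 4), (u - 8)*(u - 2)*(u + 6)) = u - 2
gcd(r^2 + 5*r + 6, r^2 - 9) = r + 3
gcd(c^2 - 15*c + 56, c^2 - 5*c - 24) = c - 8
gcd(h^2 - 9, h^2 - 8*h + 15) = h - 3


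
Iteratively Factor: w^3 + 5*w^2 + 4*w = (w + 1)*(w^2 + 4*w) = w*(w + 1)*(w + 4)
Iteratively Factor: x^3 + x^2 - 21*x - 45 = (x + 3)*(x^2 - 2*x - 15) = (x + 3)^2*(x - 5)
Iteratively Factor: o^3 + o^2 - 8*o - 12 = (o + 2)*(o^2 - o - 6) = (o - 3)*(o + 2)*(o + 2)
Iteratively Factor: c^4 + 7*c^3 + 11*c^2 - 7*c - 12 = (c + 1)*(c^3 + 6*c^2 + 5*c - 12) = (c + 1)*(c + 4)*(c^2 + 2*c - 3) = (c + 1)*(c + 3)*(c + 4)*(c - 1)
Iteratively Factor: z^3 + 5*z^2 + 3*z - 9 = (z + 3)*(z^2 + 2*z - 3) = (z - 1)*(z + 3)*(z + 3)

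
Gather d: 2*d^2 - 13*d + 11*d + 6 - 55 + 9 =2*d^2 - 2*d - 40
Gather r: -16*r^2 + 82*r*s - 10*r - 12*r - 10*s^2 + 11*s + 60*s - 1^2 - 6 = -16*r^2 + r*(82*s - 22) - 10*s^2 + 71*s - 7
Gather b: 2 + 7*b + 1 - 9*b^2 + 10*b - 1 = -9*b^2 + 17*b + 2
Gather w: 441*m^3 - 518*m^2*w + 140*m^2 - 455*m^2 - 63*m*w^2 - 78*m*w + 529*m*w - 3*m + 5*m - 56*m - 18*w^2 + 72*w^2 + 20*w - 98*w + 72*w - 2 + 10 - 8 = 441*m^3 - 315*m^2 - 54*m + w^2*(54 - 63*m) + w*(-518*m^2 + 451*m - 6)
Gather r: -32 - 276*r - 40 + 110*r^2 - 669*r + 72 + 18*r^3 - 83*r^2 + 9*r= 18*r^3 + 27*r^2 - 936*r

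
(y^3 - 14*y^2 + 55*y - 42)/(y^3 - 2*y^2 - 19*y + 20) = (y^2 - 13*y + 42)/(y^2 - y - 20)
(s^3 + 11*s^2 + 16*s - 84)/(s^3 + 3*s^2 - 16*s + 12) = (s + 7)/(s - 1)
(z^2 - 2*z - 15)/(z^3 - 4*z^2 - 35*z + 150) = (z + 3)/(z^2 + z - 30)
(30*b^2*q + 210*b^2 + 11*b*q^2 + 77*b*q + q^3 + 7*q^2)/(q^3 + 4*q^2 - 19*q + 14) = (30*b^2 + 11*b*q + q^2)/(q^2 - 3*q + 2)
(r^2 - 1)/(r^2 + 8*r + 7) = (r - 1)/(r + 7)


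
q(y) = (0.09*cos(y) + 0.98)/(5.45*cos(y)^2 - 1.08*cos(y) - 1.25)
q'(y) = (10.9*sin(y)*cos(y) - 1.08*sin(y))*(0.09*cos(y) + 0.98)/(5.45*cos(y)^2 - 1.08*cos(y) - 1.25)^2 - 0.09*sin(y)/(5.45*cos(y)^2 - 1.08*cos(y) - 1.25) = (0.4905*cos(y)^2 + 10.682*cos(y) - 0.9459)*sin(y)/(29.7025*cos(y)^4 - 11.772*cos(y)^3 - 12.4586*cos(y)^2 + 2.7*cos(y) + 1.5625)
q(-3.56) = 0.21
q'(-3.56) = -0.23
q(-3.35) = 0.18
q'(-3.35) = -0.09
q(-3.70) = 0.25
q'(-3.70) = -0.40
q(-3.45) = 0.19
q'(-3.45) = -0.15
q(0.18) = 0.36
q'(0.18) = 0.20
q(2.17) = 0.85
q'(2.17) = -4.71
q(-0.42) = 0.46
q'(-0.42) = -0.71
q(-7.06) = 1.39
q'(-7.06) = -8.59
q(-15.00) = 0.34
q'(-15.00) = 0.77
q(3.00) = 0.17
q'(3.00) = -0.06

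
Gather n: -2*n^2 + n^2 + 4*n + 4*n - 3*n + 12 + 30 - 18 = -n^2 + 5*n + 24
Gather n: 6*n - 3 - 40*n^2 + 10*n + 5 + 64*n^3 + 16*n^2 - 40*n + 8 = 64*n^3 - 24*n^2 - 24*n + 10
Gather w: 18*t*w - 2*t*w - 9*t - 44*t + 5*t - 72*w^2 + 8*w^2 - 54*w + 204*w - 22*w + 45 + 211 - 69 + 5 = -48*t - 64*w^2 + w*(16*t + 128) + 192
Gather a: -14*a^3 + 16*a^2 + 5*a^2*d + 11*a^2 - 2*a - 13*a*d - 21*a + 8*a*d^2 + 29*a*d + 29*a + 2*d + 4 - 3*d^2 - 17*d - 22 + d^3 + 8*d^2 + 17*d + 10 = -14*a^3 + a^2*(5*d + 27) + a*(8*d^2 + 16*d + 6) + d^3 + 5*d^2 + 2*d - 8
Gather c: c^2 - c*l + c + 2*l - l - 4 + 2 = c^2 + c*(1 - l) + l - 2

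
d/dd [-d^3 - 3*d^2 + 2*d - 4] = -3*d^2 - 6*d + 2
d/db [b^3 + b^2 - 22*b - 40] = 3*b^2 + 2*b - 22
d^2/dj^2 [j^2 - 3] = 2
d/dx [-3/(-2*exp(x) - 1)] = -6*exp(x)/(2*exp(x) + 1)^2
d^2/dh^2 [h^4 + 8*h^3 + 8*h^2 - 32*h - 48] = 12*h^2 + 48*h + 16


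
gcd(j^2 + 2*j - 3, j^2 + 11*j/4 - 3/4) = j + 3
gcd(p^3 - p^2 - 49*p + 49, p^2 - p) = p - 1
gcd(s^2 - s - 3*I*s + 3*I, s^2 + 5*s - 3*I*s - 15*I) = s - 3*I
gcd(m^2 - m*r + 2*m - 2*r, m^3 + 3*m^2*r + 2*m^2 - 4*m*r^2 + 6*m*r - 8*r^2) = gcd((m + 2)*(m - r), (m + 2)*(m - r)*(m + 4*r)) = -m^2 + m*r - 2*m + 2*r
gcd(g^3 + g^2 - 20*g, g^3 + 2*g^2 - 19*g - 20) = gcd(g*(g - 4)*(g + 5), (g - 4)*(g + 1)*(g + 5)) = g^2 + g - 20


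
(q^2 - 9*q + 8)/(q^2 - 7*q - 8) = (q - 1)/(q + 1)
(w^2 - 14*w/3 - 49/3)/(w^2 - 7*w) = (w + 7/3)/w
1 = 1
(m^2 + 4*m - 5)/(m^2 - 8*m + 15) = (m^2 + 4*m - 5)/(m^2 - 8*m + 15)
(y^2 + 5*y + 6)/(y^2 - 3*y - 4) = (y^2 + 5*y + 6)/(y^2 - 3*y - 4)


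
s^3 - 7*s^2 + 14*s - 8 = (s - 4)*(s - 2)*(s - 1)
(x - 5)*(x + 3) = x^2 - 2*x - 15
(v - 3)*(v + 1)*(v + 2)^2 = v^4 + 2*v^3 - 7*v^2 - 20*v - 12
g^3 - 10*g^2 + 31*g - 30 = (g - 5)*(g - 3)*(g - 2)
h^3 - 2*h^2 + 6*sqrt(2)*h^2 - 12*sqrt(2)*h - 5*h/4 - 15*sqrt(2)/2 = (h - 5/2)*(h + 1/2)*(h + 6*sqrt(2))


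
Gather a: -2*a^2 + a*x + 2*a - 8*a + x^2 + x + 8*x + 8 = -2*a^2 + a*(x - 6) + x^2 + 9*x + 8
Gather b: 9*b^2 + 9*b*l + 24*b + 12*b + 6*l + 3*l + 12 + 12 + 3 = 9*b^2 + b*(9*l + 36) + 9*l + 27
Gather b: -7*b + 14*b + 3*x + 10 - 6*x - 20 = 7*b - 3*x - 10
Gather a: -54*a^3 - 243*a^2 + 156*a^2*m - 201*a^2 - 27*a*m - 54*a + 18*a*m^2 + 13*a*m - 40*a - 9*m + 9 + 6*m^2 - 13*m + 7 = -54*a^3 + a^2*(156*m - 444) + a*(18*m^2 - 14*m - 94) + 6*m^2 - 22*m + 16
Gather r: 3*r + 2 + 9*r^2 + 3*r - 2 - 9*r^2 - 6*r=0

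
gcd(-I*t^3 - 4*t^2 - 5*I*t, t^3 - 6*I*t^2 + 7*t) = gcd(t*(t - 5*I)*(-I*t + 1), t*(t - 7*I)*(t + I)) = t^2 + I*t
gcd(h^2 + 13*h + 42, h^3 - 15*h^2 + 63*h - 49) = 1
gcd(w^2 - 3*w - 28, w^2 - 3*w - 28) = w^2 - 3*w - 28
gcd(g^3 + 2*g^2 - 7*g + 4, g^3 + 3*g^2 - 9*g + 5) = g^2 - 2*g + 1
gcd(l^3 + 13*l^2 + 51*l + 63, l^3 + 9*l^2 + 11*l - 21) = l^2 + 10*l + 21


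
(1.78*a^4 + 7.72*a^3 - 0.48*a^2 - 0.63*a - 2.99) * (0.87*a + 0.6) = 1.5486*a^5 + 7.7844*a^4 + 4.2144*a^3 - 0.8361*a^2 - 2.9793*a - 1.794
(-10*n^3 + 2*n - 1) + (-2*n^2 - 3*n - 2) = -10*n^3 - 2*n^2 - n - 3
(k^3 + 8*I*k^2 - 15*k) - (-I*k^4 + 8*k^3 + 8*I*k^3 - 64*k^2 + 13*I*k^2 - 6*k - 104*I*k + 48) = I*k^4 - 7*k^3 - 8*I*k^3 + 64*k^2 - 5*I*k^2 - 9*k + 104*I*k - 48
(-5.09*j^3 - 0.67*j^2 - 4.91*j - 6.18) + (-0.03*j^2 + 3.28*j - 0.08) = -5.09*j^3 - 0.7*j^2 - 1.63*j - 6.26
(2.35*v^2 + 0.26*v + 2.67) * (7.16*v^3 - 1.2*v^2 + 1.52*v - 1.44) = 16.826*v^5 - 0.9584*v^4 + 22.3772*v^3 - 6.1928*v^2 + 3.684*v - 3.8448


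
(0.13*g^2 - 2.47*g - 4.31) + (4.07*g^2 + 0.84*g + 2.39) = 4.2*g^2 - 1.63*g - 1.92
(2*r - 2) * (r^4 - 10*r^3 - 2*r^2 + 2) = 2*r^5 - 22*r^4 + 16*r^3 + 4*r^2 + 4*r - 4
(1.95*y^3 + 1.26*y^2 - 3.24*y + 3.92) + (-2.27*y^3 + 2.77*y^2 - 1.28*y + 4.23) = -0.32*y^3 + 4.03*y^2 - 4.52*y + 8.15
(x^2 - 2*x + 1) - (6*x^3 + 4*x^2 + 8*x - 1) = -6*x^3 - 3*x^2 - 10*x + 2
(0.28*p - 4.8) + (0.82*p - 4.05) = 1.1*p - 8.85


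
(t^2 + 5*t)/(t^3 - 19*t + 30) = t/(t^2 - 5*t + 6)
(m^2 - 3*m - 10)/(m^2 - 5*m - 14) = (m - 5)/(m - 7)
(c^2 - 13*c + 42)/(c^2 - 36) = (c - 7)/(c + 6)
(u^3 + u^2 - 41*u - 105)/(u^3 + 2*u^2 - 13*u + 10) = (u^2 - 4*u - 21)/(u^2 - 3*u + 2)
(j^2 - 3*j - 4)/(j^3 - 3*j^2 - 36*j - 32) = (j - 4)/(j^2 - 4*j - 32)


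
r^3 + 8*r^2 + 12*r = r*(r + 2)*(r + 6)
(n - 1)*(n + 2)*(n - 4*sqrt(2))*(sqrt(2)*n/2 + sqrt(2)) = sqrt(2)*n^4/2 - 4*n^3 + 3*sqrt(2)*n^3/2 - 12*n^2 - 2*sqrt(2)*n + 16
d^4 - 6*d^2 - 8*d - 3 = (d - 3)*(d + 1)^3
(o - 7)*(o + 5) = o^2 - 2*o - 35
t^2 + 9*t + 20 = (t + 4)*(t + 5)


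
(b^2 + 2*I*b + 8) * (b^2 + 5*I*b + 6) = b^4 + 7*I*b^3 + 4*b^2 + 52*I*b + 48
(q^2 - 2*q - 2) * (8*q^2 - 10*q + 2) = 8*q^4 - 26*q^3 + 6*q^2 + 16*q - 4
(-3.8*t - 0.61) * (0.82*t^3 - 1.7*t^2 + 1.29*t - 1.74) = -3.116*t^4 + 5.9598*t^3 - 3.865*t^2 + 5.8251*t + 1.0614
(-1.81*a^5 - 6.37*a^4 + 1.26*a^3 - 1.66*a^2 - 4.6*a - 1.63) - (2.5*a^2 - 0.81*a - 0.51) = -1.81*a^5 - 6.37*a^4 + 1.26*a^3 - 4.16*a^2 - 3.79*a - 1.12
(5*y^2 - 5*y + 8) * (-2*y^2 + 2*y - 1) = -10*y^4 + 20*y^3 - 31*y^2 + 21*y - 8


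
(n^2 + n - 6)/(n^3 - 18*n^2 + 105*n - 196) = (n^2 + n - 6)/(n^3 - 18*n^2 + 105*n - 196)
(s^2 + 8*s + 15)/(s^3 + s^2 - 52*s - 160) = (s + 3)/(s^2 - 4*s - 32)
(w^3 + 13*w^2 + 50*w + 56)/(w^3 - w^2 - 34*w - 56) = (w + 7)/(w - 7)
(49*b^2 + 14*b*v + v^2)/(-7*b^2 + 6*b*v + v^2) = (7*b + v)/(-b + v)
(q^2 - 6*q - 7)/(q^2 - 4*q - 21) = (q + 1)/(q + 3)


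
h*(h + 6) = h^2 + 6*h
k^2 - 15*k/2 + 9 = (k - 6)*(k - 3/2)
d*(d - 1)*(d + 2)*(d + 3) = d^4 + 4*d^3 + d^2 - 6*d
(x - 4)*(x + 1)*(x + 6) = x^3 + 3*x^2 - 22*x - 24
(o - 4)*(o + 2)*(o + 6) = o^3 + 4*o^2 - 20*o - 48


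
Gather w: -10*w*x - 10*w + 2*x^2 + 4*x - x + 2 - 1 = w*(-10*x - 10) + 2*x^2 + 3*x + 1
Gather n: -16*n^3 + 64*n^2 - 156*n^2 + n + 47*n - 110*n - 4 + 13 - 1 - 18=-16*n^3 - 92*n^2 - 62*n - 10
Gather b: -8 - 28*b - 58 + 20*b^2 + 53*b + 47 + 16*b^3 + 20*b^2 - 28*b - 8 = 16*b^3 + 40*b^2 - 3*b - 27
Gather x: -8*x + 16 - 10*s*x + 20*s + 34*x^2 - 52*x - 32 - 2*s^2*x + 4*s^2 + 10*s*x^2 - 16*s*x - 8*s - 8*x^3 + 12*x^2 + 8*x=4*s^2 + 12*s - 8*x^3 + x^2*(10*s + 46) + x*(-2*s^2 - 26*s - 52) - 16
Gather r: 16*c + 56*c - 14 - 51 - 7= 72*c - 72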